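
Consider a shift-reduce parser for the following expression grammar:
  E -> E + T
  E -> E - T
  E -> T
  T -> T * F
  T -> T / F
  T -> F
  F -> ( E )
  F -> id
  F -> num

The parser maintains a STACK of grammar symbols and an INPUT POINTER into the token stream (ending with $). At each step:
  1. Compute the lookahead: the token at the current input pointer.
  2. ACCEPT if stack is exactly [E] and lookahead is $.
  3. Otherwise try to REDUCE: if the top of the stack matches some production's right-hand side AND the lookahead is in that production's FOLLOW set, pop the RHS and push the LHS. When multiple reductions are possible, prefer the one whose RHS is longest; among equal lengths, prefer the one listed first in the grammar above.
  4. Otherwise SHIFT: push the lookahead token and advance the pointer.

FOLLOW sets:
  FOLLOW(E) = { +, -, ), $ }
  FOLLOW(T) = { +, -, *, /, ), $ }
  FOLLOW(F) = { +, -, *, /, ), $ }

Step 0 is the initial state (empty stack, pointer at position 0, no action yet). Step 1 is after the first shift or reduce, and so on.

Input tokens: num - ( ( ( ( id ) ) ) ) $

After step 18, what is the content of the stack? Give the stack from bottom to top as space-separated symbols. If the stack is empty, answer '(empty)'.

Answer: E - ( ( ( E )

Derivation:
Step 1: shift num. Stack=[num] ptr=1 lookahead=- remaining=[- ( ( ( ( id ) ) ) ) $]
Step 2: reduce F->num. Stack=[F] ptr=1 lookahead=- remaining=[- ( ( ( ( id ) ) ) ) $]
Step 3: reduce T->F. Stack=[T] ptr=1 lookahead=- remaining=[- ( ( ( ( id ) ) ) ) $]
Step 4: reduce E->T. Stack=[E] ptr=1 lookahead=- remaining=[- ( ( ( ( id ) ) ) ) $]
Step 5: shift -. Stack=[E -] ptr=2 lookahead=( remaining=[( ( ( ( id ) ) ) ) $]
Step 6: shift (. Stack=[E - (] ptr=3 lookahead=( remaining=[( ( ( id ) ) ) ) $]
Step 7: shift (. Stack=[E - ( (] ptr=4 lookahead=( remaining=[( ( id ) ) ) ) $]
Step 8: shift (. Stack=[E - ( ( (] ptr=5 lookahead=( remaining=[( id ) ) ) ) $]
Step 9: shift (. Stack=[E - ( ( ( (] ptr=6 lookahead=id remaining=[id ) ) ) ) $]
Step 10: shift id. Stack=[E - ( ( ( ( id] ptr=7 lookahead=) remaining=[) ) ) ) $]
Step 11: reduce F->id. Stack=[E - ( ( ( ( F] ptr=7 lookahead=) remaining=[) ) ) ) $]
Step 12: reduce T->F. Stack=[E - ( ( ( ( T] ptr=7 lookahead=) remaining=[) ) ) ) $]
Step 13: reduce E->T. Stack=[E - ( ( ( ( E] ptr=7 lookahead=) remaining=[) ) ) ) $]
Step 14: shift ). Stack=[E - ( ( ( ( E )] ptr=8 lookahead=) remaining=[) ) ) $]
Step 15: reduce F->( E ). Stack=[E - ( ( ( F] ptr=8 lookahead=) remaining=[) ) ) $]
Step 16: reduce T->F. Stack=[E - ( ( ( T] ptr=8 lookahead=) remaining=[) ) ) $]
Step 17: reduce E->T. Stack=[E - ( ( ( E] ptr=8 lookahead=) remaining=[) ) ) $]
Step 18: shift ). Stack=[E - ( ( ( E )] ptr=9 lookahead=) remaining=[) ) $]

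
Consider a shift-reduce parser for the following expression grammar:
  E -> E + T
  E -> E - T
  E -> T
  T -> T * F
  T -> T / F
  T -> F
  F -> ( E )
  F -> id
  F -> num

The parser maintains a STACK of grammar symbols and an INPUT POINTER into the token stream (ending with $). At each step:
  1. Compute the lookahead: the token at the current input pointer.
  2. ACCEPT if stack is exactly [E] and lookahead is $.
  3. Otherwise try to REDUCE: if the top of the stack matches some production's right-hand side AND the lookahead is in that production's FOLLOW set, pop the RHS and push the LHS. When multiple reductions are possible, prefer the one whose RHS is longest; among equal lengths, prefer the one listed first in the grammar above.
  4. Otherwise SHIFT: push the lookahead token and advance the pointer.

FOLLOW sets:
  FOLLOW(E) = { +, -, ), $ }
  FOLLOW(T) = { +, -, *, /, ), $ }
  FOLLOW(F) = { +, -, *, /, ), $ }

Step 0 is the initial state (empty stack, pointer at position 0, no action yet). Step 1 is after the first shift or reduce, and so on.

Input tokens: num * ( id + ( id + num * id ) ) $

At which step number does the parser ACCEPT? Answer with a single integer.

Answer: 33

Derivation:
Step 1: shift num. Stack=[num] ptr=1 lookahead=* remaining=[* ( id + ( id + num * id ) ) $]
Step 2: reduce F->num. Stack=[F] ptr=1 lookahead=* remaining=[* ( id + ( id + num * id ) ) $]
Step 3: reduce T->F. Stack=[T] ptr=1 lookahead=* remaining=[* ( id + ( id + num * id ) ) $]
Step 4: shift *. Stack=[T *] ptr=2 lookahead=( remaining=[( id + ( id + num * id ) ) $]
Step 5: shift (. Stack=[T * (] ptr=3 lookahead=id remaining=[id + ( id + num * id ) ) $]
Step 6: shift id. Stack=[T * ( id] ptr=4 lookahead=+ remaining=[+ ( id + num * id ) ) $]
Step 7: reduce F->id. Stack=[T * ( F] ptr=4 lookahead=+ remaining=[+ ( id + num * id ) ) $]
Step 8: reduce T->F. Stack=[T * ( T] ptr=4 lookahead=+ remaining=[+ ( id + num * id ) ) $]
Step 9: reduce E->T. Stack=[T * ( E] ptr=4 lookahead=+ remaining=[+ ( id + num * id ) ) $]
Step 10: shift +. Stack=[T * ( E +] ptr=5 lookahead=( remaining=[( id + num * id ) ) $]
Step 11: shift (. Stack=[T * ( E + (] ptr=6 lookahead=id remaining=[id + num * id ) ) $]
Step 12: shift id. Stack=[T * ( E + ( id] ptr=7 lookahead=+ remaining=[+ num * id ) ) $]
Step 13: reduce F->id. Stack=[T * ( E + ( F] ptr=7 lookahead=+ remaining=[+ num * id ) ) $]
Step 14: reduce T->F. Stack=[T * ( E + ( T] ptr=7 lookahead=+ remaining=[+ num * id ) ) $]
Step 15: reduce E->T. Stack=[T * ( E + ( E] ptr=7 lookahead=+ remaining=[+ num * id ) ) $]
Step 16: shift +. Stack=[T * ( E + ( E +] ptr=8 lookahead=num remaining=[num * id ) ) $]
Step 17: shift num. Stack=[T * ( E + ( E + num] ptr=9 lookahead=* remaining=[* id ) ) $]
Step 18: reduce F->num. Stack=[T * ( E + ( E + F] ptr=9 lookahead=* remaining=[* id ) ) $]
Step 19: reduce T->F. Stack=[T * ( E + ( E + T] ptr=9 lookahead=* remaining=[* id ) ) $]
Step 20: shift *. Stack=[T * ( E + ( E + T *] ptr=10 lookahead=id remaining=[id ) ) $]
Step 21: shift id. Stack=[T * ( E + ( E + T * id] ptr=11 lookahead=) remaining=[) ) $]
Step 22: reduce F->id. Stack=[T * ( E + ( E + T * F] ptr=11 lookahead=) remaining=[) ) $]
Step 23: reduce T->T * F. Stack=[T * ( E + ( E + T] ptr=11 lookahead=) remaining=[) ) $]
Step 24: reduce E->E + T. Stack=[T * ( E + ( E] ptr=11 lookahead=) remaining=[) ) $]
Step 25: shift ). Stack=[T * ( E + ( E )] ptr=12 lookahead=) remaining=[) $]
Step 26: reduce F->( E ). Stack=[T * ( E + F] ptr=12 lookahead=) remaining=[) $]
Step 27: reduce T->F. Stack=[T * ( E + T] ptr=12 lookahead=) remaining=[) $]
Step 28: reduce E->E + T. Stack=[T * ( E] ptr=12 lookahead=) remaining=[) $]
Step 29: shift ). Stack=[T * ( E )] ptr=13 lookahead=$ remaining=[$]
Step 30: reduce F->( E ). Stack=[T * F] ptr=13 lookahead=$ remaining=[$]
Step 31: reduce T->T * F. Stack=[T] ptr=13 lookahead=$ remaining=[$]
Step 32: reduce E->T. Stack=[E] ptr=13 lookahead=$ remaining=[$]
Step 33: accept. Stack=[E] ptr=13 lookahead=$ remaining=[$]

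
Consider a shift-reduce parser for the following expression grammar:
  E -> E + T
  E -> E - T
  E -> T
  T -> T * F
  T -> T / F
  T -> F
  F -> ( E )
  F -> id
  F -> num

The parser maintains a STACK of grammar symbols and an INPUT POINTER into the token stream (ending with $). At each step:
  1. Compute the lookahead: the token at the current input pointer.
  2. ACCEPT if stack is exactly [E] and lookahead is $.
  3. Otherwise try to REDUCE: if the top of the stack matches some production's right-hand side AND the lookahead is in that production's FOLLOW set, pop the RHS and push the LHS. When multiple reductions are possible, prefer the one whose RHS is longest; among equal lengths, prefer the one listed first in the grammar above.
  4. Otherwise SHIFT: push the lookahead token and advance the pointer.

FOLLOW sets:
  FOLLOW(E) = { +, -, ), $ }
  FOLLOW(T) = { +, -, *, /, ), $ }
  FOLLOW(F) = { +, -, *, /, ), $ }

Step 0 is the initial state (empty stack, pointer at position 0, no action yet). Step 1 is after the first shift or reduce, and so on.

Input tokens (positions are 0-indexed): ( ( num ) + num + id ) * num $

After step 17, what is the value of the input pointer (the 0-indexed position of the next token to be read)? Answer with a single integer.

Step 1: shift (. Stack=[(] ptr=1 lookahead=( remaining=[( num ) + num + id ) * num $]
Step 2: shift (. Stack=[( (] ptr=2 lookahead=num remaining=[num ) + num + id ) * num $]
Step 3: shift num. Stack=[( ( num] ptr=3 lookahead=) remaining=[) + num + id ) * num $]
Step 4: reduce F->num. Stack=[( ( F] ptr=3 lookahead=) remaining=[) + num + id ) * num $]
Step 5: reduce T->F. Stack=[( ( T] ptr=3 lookahead=) remaining=[) + num + id ) * num $]
Step 6: reduce E->T. Stack=[( ( E] ptr=3 lookahead=) remaining=[) + num + id ) * num $]
Step 7: shift ). Stack=[( ( E )] ptr=4 lookahead=+ remaining=[+ num + id ) * num $]
Step 8: reduce F->( E ). Stack=[( F] ptr=4 lookahead=+ remaining=[+ num + id ) * num $]
Step 9: reduce T->F. Stack=[( T] ptr=4 lookahead=+ remaining=[+ num + id ) * num $]
Step 10: reduce E->T. Stack=[( E] ptr=4 lookahead=+ remaining=[+ num + id ) * num $]
Step 11: shift +. Stack=[( E +] ptr=5 lookahead=num remaining=[num + id ) * num $]
Step 12: shift num. Stack=[( E + num] ptr=6 lookahead=+ remaining=[+ id ) * num $]
Step 13: reduce F->num. Stack=[( E + F] ptr=6 lookahead=+ remaining=[+ id ) * num $]
Step 14: reduce T->F. Stack=[( E + T] ptr=6 lookahead=+ remaining=[+ id ) * num $]
Step 15: reduce E->E + T. Stack=[( E] ptr=6 lookahead=+ remaining=[+ id ) * num $]
Step 16: shift +. Stack=[( E +] ptr=7 lookahead=id remaining=[id ) * num $]
Step 17: shift id. Stack=[( E + id] ptr=8 lookahead=) remaining=[) * num $]

Answer: 8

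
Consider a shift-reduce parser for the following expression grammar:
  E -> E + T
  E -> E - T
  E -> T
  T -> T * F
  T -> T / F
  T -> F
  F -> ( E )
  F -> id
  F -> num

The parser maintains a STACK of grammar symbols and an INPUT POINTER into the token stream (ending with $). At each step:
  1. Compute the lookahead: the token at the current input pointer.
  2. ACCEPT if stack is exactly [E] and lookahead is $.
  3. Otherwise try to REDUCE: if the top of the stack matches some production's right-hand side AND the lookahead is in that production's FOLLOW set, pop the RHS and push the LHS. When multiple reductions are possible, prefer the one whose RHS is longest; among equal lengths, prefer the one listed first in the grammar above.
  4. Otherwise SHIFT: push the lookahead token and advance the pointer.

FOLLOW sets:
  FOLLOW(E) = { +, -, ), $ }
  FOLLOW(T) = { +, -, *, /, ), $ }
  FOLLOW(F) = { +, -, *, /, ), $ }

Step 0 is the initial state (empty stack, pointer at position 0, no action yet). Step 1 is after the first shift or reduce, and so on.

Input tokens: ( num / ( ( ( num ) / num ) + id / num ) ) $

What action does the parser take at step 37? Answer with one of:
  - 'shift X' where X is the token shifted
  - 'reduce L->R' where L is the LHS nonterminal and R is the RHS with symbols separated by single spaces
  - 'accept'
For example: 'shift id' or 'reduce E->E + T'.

Step 1: shift (. Stack=[(] ptr=1 lookahead=num remaining=[num / ( ( ( num ) / num ) + id / num ) ) $]
Step 2: shift num. Stack=[( num] ptr=2 lookahead=/ remaining=[/ ( ( ( num ) / num ) + id / num ) ) $]
Step 3: reduce F->num. Stack=[( F] ptr=2 lookahead=/ remaining=[/ ( ( ( num ) / num ) + id / num ) ) $]
Step 4: reduce T->F. Stack=[( T] ptr=2 lookahead=/ remaining=[/ ( ( ( num ) / num ) + id / num ) ) $]
Step 5: shift /. Stack=[( T /] ptr=3 lookahead=( remaining=[( ( ( num ) / num ) + id / num ) ) $]
Step 6: shift (. Stack=[( T / (] ptr=4 lookahead=( remaining=[( ( num ) / num ) + id / num ) ) $]
Step 7: shift (. Stack=[( T / ( (] ptr=5 lookahead=( remaining=[( num ) / num ) + id / num ) ) $]
Step 8: shift (. Stack=[( T / ( ( (] ptr=6 lookahead=num remaining=[num ) / num ) + id / num ) ) $]
Step 9: shift num. Stack=[( T / ( ( ( num] ptr=7 lookahead=) remaining=[) / num ) + id / num ) ) $]
Step 10: reduce F->num. Stack=[( T / ( ( ( F] ptr=7 lookahead=) remaining=[) / num ) + id / num ) ) $]
Step 11: reduce T->F. Stack=[( T / ( ( ( T] ptr=7 lookahead=) remaining=[) / num ) + id / num ) ) $]
Step 12: reduce E->T. Stack=[( T / ( ( ( E] ptr=7 lookahead=) remaining=[) / num ) + id / num ) ) $]
Step 13: shift ). Stack=[( T / ( ( ( E )] ptr=8 lookahead=/ remaining=[/ num ) + id / num ) ) $]
Step 14: reduce F->( E ). Stack=[( T / ( ( F] ptr=8 lookahead=/ remaining=[/ num ) + id / num ) ) $]
Step 15: reduce T->F. Stack=[( T / ( ( T] ptr=8 lookahead=/ remaining=[/ num ) + id / num ) ) $]
Step 16: shift /. Stack=[( T / ( ( T /] ptr=9 lookahead=num remaining=[num ) + id / num ) ) $]
Step 17: shift num. Stack=[( T / ( ( T / num] ptr=10 lookahead=) remaining=[) + id / num ) ) $]
Step 18: reduce F->num. Stack=[( T / ( ( T / F] ptr=10 lookahead=) remaining=[) + id / num ) ) $]
Step 19: reduce T->T / F. Stack=[( T / ( ( T] ptr=10 lookahead=) remaining=[) + id / num ) ) $]
Step 20: reduce E->T. Stack=[( T / ( ( E] ptr=10 lookahead=) remaining=[) + id / num ) ) $]
Step 21: shift ). Stack=[( T / ( ( E )] ptr=11 lookahead=+ remaining=[+ id / num ) ) $]
Step 22: reduce F->( E ). Stack=[( T / ( F] ptr=11 lookahead=+ remaining=[+ id / num ) ) $]
Step 23: reduce T->F. Stack=[( T / ( T] ptr=11 lookahead=+ remaining=[+ id / num ) ) $]
Step 24: reduce E->T. Stack=[( T / ( E] ptr=11 lookahead=+ remaining=[+ id / num ) ) $]
Step 25: shift +. Stack=[( T / ( E +] ptr=12 lookahead=id remaining=[id / num ) ) $]
Step 26: shift id. Stack=[( T / ( E + id] ptr=13 lookahead=/ remaining=[/ num ) ) $]
Step 27: reduce F->id. Stack=[( T / ( E + F] ptr=13 lookahead=/ remaining=[/ num ) ) $]
Step 28: reduce T->F. Stack=[( T / ( E + T] ptr=13 lookahead=/ remaining=[/ num ) ) $]
Step 29: shift /. Stack=[( T / ( E + T /] ptr=14 lookahead=num remaining=[num ) ) $]
Step 30: shift num. Stack=[( T / ( E + T / num] ptr=15 lookahead=) remaining=[) ) $]
Step 31: reduce F->num. Stack=[( T / ( E + T / F] ptr=15 lookahead=) remaining=[) ) $]
Step 32: reduce T->T / F. Stack=[( T / ( E + T] ptr=15 lookahead=) remaining=[) ) $]
Step 33: reduce E->E + T. Stack=[( T / ( E] ptr=15 lookahead=) remaining=[) ) $]
Step 34: shift ). Stack=[( T / ( E )] ptr=16 lookahead=) remaining=[) $]
Step 35: reduce F->( E ). Stack=[( T / F] ptr=16 lookahead=) remaining=[) $]
Step 36: reduce T->T / F. Stack=[( T] ptr=16 lookahead=) remaining=[) $]
Step 37: reduce E->T. Stack=[( E] ptr=16 lookahead=) remaining=[) $]

Answer: reduce E->T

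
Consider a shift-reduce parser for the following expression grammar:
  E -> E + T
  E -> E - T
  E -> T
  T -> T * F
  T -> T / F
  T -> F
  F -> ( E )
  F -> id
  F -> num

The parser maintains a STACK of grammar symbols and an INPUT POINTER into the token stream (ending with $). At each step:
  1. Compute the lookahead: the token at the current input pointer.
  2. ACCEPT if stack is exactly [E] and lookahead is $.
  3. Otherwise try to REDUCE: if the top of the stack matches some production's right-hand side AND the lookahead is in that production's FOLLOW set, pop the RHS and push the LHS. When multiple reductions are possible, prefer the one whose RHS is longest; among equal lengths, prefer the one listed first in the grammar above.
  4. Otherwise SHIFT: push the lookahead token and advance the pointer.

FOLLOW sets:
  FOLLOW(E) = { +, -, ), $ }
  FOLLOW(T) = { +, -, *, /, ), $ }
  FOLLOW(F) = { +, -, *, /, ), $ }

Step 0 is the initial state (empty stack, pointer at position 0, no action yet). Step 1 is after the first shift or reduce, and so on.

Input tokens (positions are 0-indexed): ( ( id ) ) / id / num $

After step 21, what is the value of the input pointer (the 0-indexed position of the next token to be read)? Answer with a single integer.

Step 1: shift (. Stack=[(] ptr=1 lookahead=( remaining=[( id ) ) / id / num $]
Step 2: shift (. Stack=[( (] ptr=2 lookahead=id remaining=[id ) ) / id / num $]
Step 3: shift id. Stack=[( ( id] ptr=3 lookahead=) remaining=[) ) / id / num $]
Step 4: reduce F->id. Stack=[( ( F] ptr=3 lookahead=) remaining=[) ) / id / num $]
Step 5: reduce T->F. Stack=[( ( T] ptr=3 lookahead=) remaining=[) ) / id / num $]
Step 6: reduce E->T. Stack=[( ( E] ptr=3 lookahead=) remaining=[) ) / id / num $]
Step 7: shift ). Stack=[( ( E )] ptr=4 lookahead=) remaining=[) / id / num $]
Step 8: reduce F->( E ). Stack=[( F] ptr=4 lookahead=) remaining=[) / id / num $]
Step 9: reduce T->F. Stack=[( T] ptr=4 lookahead=) remaining=[) / id / num $]
Step 10: reduce E->T. Stack=[( E] ptr=4 lookahead=) remaining=[) / id / num $]
Step 11: shift ). Stack=[( E )] ptr=5 lookahead=/ remaining=[/ id / num $]
Step 12: reduce F->( E ). Stack=[F] ptr=5 lookahead=/ remaining=[/ id / num $]
Step 13: reduce T->F. Stack=[T] ptr=5 lookahead=/ remaining=[/ id / num $]
Step 14: shift /. Stack=[T /] ptr=6 lookahead=id remaining=[id / num $]
Step 15: shift id. Stack=[T / id] ptr=7 lookahead=/ remaining=[/ num $]
Step 16: reduce F->id. Stack=[T / F] ptr=7 lookahead=/ remaining=[/ num $]
Step 17: reduce T->T / F. Stack=[T] ptr=7 lookahead=/ remaining=[/ num $]
Step 18: shift /. Stack=[T /] ptr=8 lookahead=num remaining=[num $]
Step 19: shift num. Stack=[T / num] ptr=9 lookahead=$ remaining=[$]
Step 20: reduce F->num. Stack=[T / F] ptr=9 lookahead=$ remaining=[$]
Step 21: reduce T->T / F. Stack=[T] ptr=9 lookahead=$ remaining=[$]

Answer: 9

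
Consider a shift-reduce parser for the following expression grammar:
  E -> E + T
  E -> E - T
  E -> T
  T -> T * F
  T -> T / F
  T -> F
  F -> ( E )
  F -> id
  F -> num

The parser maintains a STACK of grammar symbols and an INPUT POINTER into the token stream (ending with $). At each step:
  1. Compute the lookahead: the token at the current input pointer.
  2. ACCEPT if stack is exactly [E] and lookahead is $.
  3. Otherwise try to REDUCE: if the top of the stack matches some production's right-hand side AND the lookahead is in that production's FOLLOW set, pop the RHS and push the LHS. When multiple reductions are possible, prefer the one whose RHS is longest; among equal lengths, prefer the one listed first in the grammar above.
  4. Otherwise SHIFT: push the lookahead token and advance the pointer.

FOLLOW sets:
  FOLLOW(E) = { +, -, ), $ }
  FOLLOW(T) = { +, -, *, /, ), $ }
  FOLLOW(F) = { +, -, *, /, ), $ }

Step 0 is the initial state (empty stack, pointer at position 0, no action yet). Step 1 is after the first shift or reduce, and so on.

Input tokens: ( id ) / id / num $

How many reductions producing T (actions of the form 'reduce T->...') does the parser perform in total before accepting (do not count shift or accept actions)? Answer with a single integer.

Step 1: shift (. Stack=[(] ptr=1 lookahead=id remaining=[id ) / id / num $]
Step 2: shift id. Stack=[( id] ptr=2 lookahead=) remaining=[) / id / num $]
Step 3: reduce F->id. Stack=[( F] ptr=2 lookahead=) remaining=[) / id / num $]
Step 4: reduce T->F. Stack=[( T] ptr=2 lookahead=) remaining=[) / id / num $]
Step 5: reduce E->T. Stack=[( E] ptr=2 lookahead=) remaining=[) / id / num $]
Step 6: shift ). Stack=[( E )] ptr=3 lookahead=/ remaining=[/ id / num $]
Step 7: reduce F->( E ). Stack=[F] ptr=3 lookahead=/ remaining=[/ id / num $]
Step 8: reduce T->F. Stack=[T] ptr=3 lookahead=/ remaining=[/ id / num $]
Step 9: shift /. Stack=[T /] ptr=4 lookahead=id remaining=[id / num $]
Step 10: shift id. Stack=[T / id] ptr=5 lookahead=/ remaining=[/ num $]
Step 11: reduce F->id. Stack=[T / F] ptr=5 lookahead=/ remaining=[/ num $]
Step 12: reduce T->T / F. Stack=[T] ptr=5 lookahead=/ remaining=[/ num $]
Step 13: shift /. Stack=[T /] ptr=6 lookahead=num remaining=[num $]
Step 14: shift num. Stack=[T / num] ptr=7 lookahead=$ remaining=[$]
Step 15: reduce F->num. Stack=[T / F] ptr=7 lookahead=$ remaining=[$]
Step 16: reduce T->T / F. Stack=[T] ptr=7 lookahead=$ remaining=[$]
Step 17: reduce E->T. Stack=[E] ptr=7 lookahead=$ remaining=[$]
Step 18: accept. Stack=[E] ptr=7 lookahead=$ remaining=[$]

Answer: 4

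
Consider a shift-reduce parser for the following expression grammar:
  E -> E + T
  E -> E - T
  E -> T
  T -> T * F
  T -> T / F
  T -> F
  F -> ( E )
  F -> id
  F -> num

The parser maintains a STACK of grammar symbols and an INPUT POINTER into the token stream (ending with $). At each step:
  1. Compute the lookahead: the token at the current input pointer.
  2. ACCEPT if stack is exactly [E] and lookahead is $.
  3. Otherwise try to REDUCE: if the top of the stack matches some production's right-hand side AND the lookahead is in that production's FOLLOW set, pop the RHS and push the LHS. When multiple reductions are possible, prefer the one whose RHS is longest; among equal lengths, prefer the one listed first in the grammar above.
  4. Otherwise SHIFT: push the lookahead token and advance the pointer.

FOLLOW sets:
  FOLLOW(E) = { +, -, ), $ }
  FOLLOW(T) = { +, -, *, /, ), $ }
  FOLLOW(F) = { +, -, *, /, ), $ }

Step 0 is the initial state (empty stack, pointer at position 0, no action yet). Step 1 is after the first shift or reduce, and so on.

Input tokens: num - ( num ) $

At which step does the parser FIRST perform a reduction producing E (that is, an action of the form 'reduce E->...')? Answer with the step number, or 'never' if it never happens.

Step 1: shift num. Stack=[num] ptr=1 lookahead=- remaining=[- ( num ) $]
Step 2: reduce F->num. Stack=[F] ptr=1 lookahead=- remaining=[- ( num ) $]
Step 3: reduce T->F. Stack=[T] ptr=1 lookahead=- remaining=[- ( num ) $]
Step 4: reduce E->T. Stack=[E] ptr=1 lookahead=- remaining=[- ( num ) $]

Answer: 4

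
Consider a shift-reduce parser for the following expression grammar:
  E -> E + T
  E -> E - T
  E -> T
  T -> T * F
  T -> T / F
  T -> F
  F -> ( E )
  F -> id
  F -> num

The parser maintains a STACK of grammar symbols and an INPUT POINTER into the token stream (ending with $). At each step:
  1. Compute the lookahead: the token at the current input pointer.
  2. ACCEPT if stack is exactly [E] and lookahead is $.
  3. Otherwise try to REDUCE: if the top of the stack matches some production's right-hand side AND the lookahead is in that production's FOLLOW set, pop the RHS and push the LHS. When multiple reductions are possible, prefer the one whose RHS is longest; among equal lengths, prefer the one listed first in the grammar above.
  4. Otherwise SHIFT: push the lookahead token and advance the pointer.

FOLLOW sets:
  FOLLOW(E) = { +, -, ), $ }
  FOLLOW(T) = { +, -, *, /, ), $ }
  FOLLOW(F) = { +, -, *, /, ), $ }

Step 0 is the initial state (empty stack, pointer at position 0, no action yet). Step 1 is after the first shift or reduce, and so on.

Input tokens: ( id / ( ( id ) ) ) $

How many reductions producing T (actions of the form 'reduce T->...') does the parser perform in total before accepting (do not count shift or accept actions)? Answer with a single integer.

Answer: 5

Derivation:
Step 1: shift (. Stack=[(] ptr=1 lookahead=id remaining=[id / ( ( id ) ) ) $]
Step 2: shift id. Stack=[( id] ptr=2 lookahead=/ remaining=[/ ( ( id ) ) ) $]
Step 3: reduce F->id. Stack=[( F] ptr=2 lookahead=/ remaining=[/ ( ( id ) ) ) $]
Step 4: reduce T->F. Stack=[( T] ptr=2 lookahead=/ remaining=[/ ( ( id ) ) ) $]
Step 5: shift /. Stack=[( T /] ptr=3 lookahead=( remaining=[( ( id ) ) ) $]
Step 6: shift (. Stack=[( T / (] ptr=4 lookahead=( remaining=[( id ) ) ) $]
Step 7: shift (. Stack=[( T / ( (] ptr=5 lookahead=id remaining=[id ) ) ) $]
Step 8: shift id. Stack=[( T / ( ( id] ptr=6 lookahead=) remaining=[) ) ) $]
Step 9: reduce F->id. Stack=[( T / ( ( F] ptr=6 lookahead=) remaining=[) ) ) $]
Step 10: reduce T->F. Stack=[( T / ( ( T] ptr=6 lookahead=) remaining=[) ) ) $]
Step 11: reduce E->T. Stack=[( T / ( ( E] ptr=6 lookahead=) remaining=[) ) ) $]
Step 12: shift ). Stack=[( T / ( ( E )] ptr=7 lookahead=) remaining=[) ) $]
Step 13: reduce F->( E ). Stack=[( T / ( F] ptr=7 lookahead=) remaining=[) ) $]
Step 14: reduce T->F. Stack=[( T / ( T] ptr=7 lookahead=) remaining=[) ) $]
Step 15: reduce E->T. Stack=[( T / ( E] ptr=7 lookahead=) remaining=[) ) $]
Step 16: shift ). Stack=[( T / ( E )] ptr=8 lookahead=) remaining=[) $]
Step 17: reduce F->( E ). Stack=[( T / F] ptr=8 lookahead=) remaining=[) $]
Step 18: reduce T->T / F. Stack=[( T] ptr=8 lookahead=) remaining=[) $]
Step 19: reduce E->T. Stack=[( E] ptr=8 lookahead=) remaining=[) $]
Step 20: shift ). Stack=[( E )] ptr=9 lookahead=$ remaining=[$]
Step 21: reduce F->( E ). Stack=[F] ptr=9 lookahead=$ remaining=[$]
Step 22: reduce T->F. Stack=[T] ptr=9 lookahead=$ remaining=[$]
Step 23: reduce E->T. Stack=[E] ptr=9 lookahead=$ remaining=[$]
Step 24: accept. Stack=[E] ptr=9 lookahead=$ remaining=[$]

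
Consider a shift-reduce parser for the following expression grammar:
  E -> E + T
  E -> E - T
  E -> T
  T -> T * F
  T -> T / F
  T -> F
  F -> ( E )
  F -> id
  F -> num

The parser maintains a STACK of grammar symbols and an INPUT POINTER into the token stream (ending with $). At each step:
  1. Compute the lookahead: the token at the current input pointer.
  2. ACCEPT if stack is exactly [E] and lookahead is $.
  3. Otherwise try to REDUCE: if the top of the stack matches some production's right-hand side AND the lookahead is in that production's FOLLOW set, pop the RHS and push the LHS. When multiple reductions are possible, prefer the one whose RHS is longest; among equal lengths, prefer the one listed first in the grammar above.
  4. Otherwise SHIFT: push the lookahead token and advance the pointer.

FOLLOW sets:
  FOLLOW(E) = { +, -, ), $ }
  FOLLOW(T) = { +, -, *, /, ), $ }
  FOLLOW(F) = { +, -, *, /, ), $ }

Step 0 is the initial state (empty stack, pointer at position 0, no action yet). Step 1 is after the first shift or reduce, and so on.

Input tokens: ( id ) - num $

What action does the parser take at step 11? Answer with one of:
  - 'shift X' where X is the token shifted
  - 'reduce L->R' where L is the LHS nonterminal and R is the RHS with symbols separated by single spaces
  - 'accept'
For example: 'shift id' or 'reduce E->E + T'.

Answer: shift num

Derivation:
Step 1: shift (. Stack=[(] ptr=1 lookahead=id remaining=[id ) - num $]
Step 2: shift id. Stack=[( id] ptr=2 lookahead=) remaining=[) - num $]
Step 3: reduce F->id. Stack=[( F] ptr=2 lookahead=) remaining=[) - num $]
Step 4: reduce T->F. Stack=[( T] ptr=2 lookahead=) remaining=[) - num $]
Step 5: reduce E->T. Stack=[( E] ptr=2 lookahead=) remaining=[) - num $]
Step 6: shift ). Stack=[( E )] ptr=3 lookahead=- remaining=[- num $]
Step 7: reduce F->( E ). Stack=[F] ptr=3 lookahead=- remaining=[- num $]
Step 8: reduce T->F. Stack=[T] ptr=3 lookahead=- remaining=[- num $]
Step 9: reduce E->T. Stack=[E] ptr=3 lookahead=- remaining=[- num $]
Step 10: shift -. Stack=[E -] ptr=4 lookahead=num remaining=[num $]
Step 11: shift num. Stack=[E - num] ptr=5 lookahead=$ remaining=[$]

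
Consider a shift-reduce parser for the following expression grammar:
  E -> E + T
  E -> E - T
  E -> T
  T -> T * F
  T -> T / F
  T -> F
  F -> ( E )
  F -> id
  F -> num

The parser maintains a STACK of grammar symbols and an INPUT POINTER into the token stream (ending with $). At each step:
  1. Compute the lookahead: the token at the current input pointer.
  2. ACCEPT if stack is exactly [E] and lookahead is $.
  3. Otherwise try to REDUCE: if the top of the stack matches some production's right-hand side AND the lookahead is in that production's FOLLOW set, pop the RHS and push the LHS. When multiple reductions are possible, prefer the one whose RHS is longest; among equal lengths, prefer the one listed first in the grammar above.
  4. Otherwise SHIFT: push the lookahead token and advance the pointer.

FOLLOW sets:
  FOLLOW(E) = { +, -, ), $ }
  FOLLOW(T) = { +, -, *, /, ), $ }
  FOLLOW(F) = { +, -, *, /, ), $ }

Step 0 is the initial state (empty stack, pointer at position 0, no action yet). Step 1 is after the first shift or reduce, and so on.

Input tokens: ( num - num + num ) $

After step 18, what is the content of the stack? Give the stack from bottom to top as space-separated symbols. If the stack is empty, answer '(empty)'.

Answer: T

Derivation:
Step 1: shift (. Stack=[(] ptr=1 lookahead=num remaining=[num - num + num ) $]
Step 2: shift num. Stack=[( num] ptr=2 lookahead=- remaining=[- num + num ) $]
Step 3: reduce F->num. Stack=[( F] ptr=2 lookahead=- remaining=[- num + num ) $]
Step 4: reduce T->F. Stack=[( T] ptr=2 lookahead=- remaining=[- num + num ) $]
Step 5: reduce E->T. Stack=[( E] ptr=2 lookahead=- remaining=[- num + num ) $]
Step 6: shift -. Stack=[( E -] ptr=3 lookahead=num remaining=[num + num ) $]
Step 7: shift num. Stack=[( E - num] ptr=4 lookahead=+ remaining=[+ num ) $]
Step 8: reduce F->num. Stack=[( E - F] ptr=4 lookahead=+ remaining=[+ num ) $]
Step 9: reduce T->F. Stack=[( E - T] ptr=4 lookahead=+ remaining=[+ num ) $]
Step 10: reduce E->E - T. Stack=[( E] ptr=4 lookahead=+ remaining=[+ num ) $]
Step 11: shift +. Stack=[( E +] ptr=5 lookahead=num remaining=[num ) $]
Step 12: shift num. Stack=[( E + num] ptr=6 lookahead=) remaining=[) $]
Step 13: reduce F->num. Stack=[( E + F] ptr=6 lookahead=) remaining=[) $]
Step 14: reduce T->F. Stack=[( E + T] ptr=6 lookahead=) remaining=[) $]
Step 15: reduce E->E + T. Stack=[( E] ptr=6 lookahead=) remaining=[) $]
Step 16: shift ). Stack=[( E )] ptr=7 lookahead=$ remaining=[$]
Step 17: reduce F->( E ). Stack=[F] ptr=7 lookahead=$ remaining=[$]
Step 18: reduce T->F. Stack=[T] ptr=7 lookahead=$ remaining=[$]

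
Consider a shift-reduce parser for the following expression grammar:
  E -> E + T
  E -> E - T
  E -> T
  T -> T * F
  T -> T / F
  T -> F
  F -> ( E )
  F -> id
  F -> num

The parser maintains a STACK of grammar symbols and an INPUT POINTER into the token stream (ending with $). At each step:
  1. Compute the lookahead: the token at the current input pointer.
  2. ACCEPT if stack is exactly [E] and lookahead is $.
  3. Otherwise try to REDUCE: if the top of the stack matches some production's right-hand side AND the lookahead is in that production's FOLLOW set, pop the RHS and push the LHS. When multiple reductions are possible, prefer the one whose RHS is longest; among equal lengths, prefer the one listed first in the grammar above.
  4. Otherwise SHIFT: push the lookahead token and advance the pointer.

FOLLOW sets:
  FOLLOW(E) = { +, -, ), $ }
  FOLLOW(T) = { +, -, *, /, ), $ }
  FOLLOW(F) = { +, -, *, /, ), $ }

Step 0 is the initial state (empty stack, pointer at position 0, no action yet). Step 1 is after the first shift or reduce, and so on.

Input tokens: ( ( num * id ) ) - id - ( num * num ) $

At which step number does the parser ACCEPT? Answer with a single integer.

Step 1: shift (. Stack=[(] ptr=1 lookahead=( remaining=[( num * id ) ) - id - ( num * num ) $]
Step 2: shift (. Stack=[( (] ptr=2 lookahead=num remaining=[num * id ) ) - id - ( num * num ) $]
Step 3: shift num. Stack=[( ( num] ptr=3 lookahead=* remaining=[* id ) ) - id - ( num * num ) $]
Step 4: reduce F->num. Stack=[( ( F] ptr=3 lookahead=* remaining=[* id ) ) - id - ( num * num ) $]
Step 5: reduce T->F. Stack=[( ( T] ptr=3 lookahead=* remaining=[* id ) ) - id - ( num * num ) $]
Step 6: shift *. Stack=[( ( T *] ptr=4 lookahead=id remaining=[id ) ) - id - ( num * num ) $]
Step 7: shift id. Stack=[( ( T * id] ptr=5 lookahead=) remaining=[) ) - id - ( num * num ) $]
Step 8: reduce F->id. Stack=[( ( T * F] ptr=5 lookahead=) remaining=[) ) - id - ( num * num ) $]
Step 9: reduce T->T * F. Stack=[( ( T] ptr=5 lookahead=) remaining=[) ) - id - ( num * num ) $]
Step 10: reduce E->T. Stack=[( ( E] ptr=5 lookahead=) remaining=[) ) - id - ( num * num ) $]
Step 11: shift ). Stack=[( ( E )] ptr=6 lookahead=) remaining=[) - id - ( num * num ) $]
Step 12: reduce F->( E ). Stack=[( F] ptr=6 lookahead=) remaining=[) - id - ( num * num ) $]
Step 13: reduce T->F. Stack=[( T] ptr=6 lookahead=) remaining=[) - id - ( num * num ) $]
Step 14: reduce E->T. Stack=[( E] ptr=6 lookahead=) remaining=[) - id - ( num * num ) $]
Step 15: shift ). Stack=[( E )] ptr=7 lookahead=- remaining=[- id - ( num * num ) $]
Step 16: reduce F->( E ). Stack=[F] ptr=7 lookahead=- remaining=[- id - ( num * num ) $]
Step 17: reduce T->F. Stack=[T] ptr=7 lookahead=- remaining=[- id - ( num * num ) $]
Step 18: reduce E->T. Stack=[E] ptr=7 lookahead=- remaining=[- id - ( num * num ) $]
Step 19: shift -. Stack=[E -] ptr=8 lookahead=id remaining=[id - ( num * num ) $]
Step 20: shift id. Stack=[E - id] ptr=9 lookahead=- remaining=[- ( num * num ) $]
Step 21: reduce F->id. Stack=[E - F] ptr=9 lookahead=- remaining=[- ( num * num ) $]
Step 22: reduce T->F. Stack=[E - T] ptr=9 lookahead=- remaining=[- ( num * num ) $]
Step 23: reduce E->E - T. Stack=[E] ptr=9 lookahead=- remaining=[- ( num * num ) $]
Step 24: shift -. Stack=[E -] ptr=10 lookahead=( remaining=[( num * num ) $]
Step 25: shift (. Stack=[E - (] ptr=11 lookahead=num remaining=[num * num ) $]
Step 26: shift num. Stack=[E - ( num] ptr=12 lookahead=* remaining=[* num ) $]
Step 27: reduce F->num. Stack=[E - ( F] ptr=12 lookahead=* remaining=[* num ) $]
Step 28: reduce T->F. Stack=[E - ( T] ptr=12 lookahead=* remaining=[* num ) $]
Step 29: shift *. Stack=[E - ( T *] ptr=13 lookahead=num remaining=[num ) $]
Step 30: shift num. Stack=[E - ( T * num] ptr=14 lookahead=) remaining=[) $]
Step 31: reduce F->num. Stack=[E - ( T * F] ptr=14 lookahead=) remaining=[) $]
Step 32: reduce T->T * F. Stack=[E - ( T] ptr=14 lookahead=) remaining=[) $]
Step 33: reduce E->T. Stack=[E - ( E] ptr=14 lookahead=) remaining=[) $]
Step 34: shift ). Stack=[E - ( E )] ptr=15 lookahead=$ remaining=[$]
Step 35: reduce F->( E ). Stack=[E - F] ptr=15 lookahead=$ remaining=[$]
Step 36: reduce T->F. Stack=[E - T] ptr=15 lookahead=$ remaining=[$]
Step 37: reduce E->E - T. Stack=[E] ptr=15 lookahead=$ remaining=[$]
Step 38: accept. Stack=[E] ptr=15 lookahead=$ remaining=[$]

Answer: 38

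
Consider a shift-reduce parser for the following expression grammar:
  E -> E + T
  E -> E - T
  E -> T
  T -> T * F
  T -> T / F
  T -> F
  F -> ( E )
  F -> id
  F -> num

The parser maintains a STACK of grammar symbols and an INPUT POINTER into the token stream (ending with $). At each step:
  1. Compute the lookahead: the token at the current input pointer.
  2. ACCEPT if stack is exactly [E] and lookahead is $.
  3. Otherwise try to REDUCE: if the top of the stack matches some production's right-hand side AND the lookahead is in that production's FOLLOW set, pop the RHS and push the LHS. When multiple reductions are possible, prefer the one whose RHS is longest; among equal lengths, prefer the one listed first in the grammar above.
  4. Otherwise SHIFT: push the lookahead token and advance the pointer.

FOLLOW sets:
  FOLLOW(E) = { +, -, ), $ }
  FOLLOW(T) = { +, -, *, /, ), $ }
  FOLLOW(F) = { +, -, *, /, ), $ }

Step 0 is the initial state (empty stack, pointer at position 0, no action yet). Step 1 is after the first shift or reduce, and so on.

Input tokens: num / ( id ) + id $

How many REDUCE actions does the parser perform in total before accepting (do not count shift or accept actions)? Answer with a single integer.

Step 1: shift num. Stack=[num] ptr=1 lookahead=/ remaining=[/ ( id ) + id $]
Step 2: reduce F->num. Stack=[F] ptr=1 lookahead=/ remaining=[/ ( id ) + id $]
Step 3: reduce T->F. Stack=[T] ptr=1 lookahead=/ remaining=[/ ( id ) + id $]
Step 4: shift /. Stack=[T /] ptr=2 lookahead=( remaining=[( id ) + id $]
Step 5: shift (. Stack=[T / (] ptr=3 lookahead=id remaining=[id ) + id $]
Step 6: shift id. Stack=[T / ( id] ptr=4 lookahead=) remaining=[) + id $]
Step 7: reduce F->id. Stack=[T / ( F] ptr=4 lookahead=) remaining=[) + id $]
Step 8: reduce T->F. Stack=[T / ( T] ptr=4 lookahead=) remaining=[) + id $]
Step 9: reduce E->T. Stack=[T / ( E] ptr=4 lookahead=) remaining=[) + id $]
Step 10: shift ). Stack=[T / ( E )] ptr=5 lookahead=+ remaining=[+ id $]
Step 11: reduce F->( E ). Stack=[T / F] ptr=5 lookahead=+ remaining=[+ id $]
Step 12: reduce T->T / F. Stack=[T] ptr=5 lookahead=+ remaining=[+ id $]
Step 13: reduce E->T. Stack=[E] ptr=5 lookahead=+ remaining=[+ id $]
Step 14: shift +. Stack=[E +] ptr=6 lookahead=id remaining=[id $]
Step 15: shift id. Stack=[E + id] ptr=7 lookahead=$ remaining=[$]
Step 16: reduce F->id. Stack=[E + F] ptr=7 lookahead=$ remaining=[$]
Step 17: reduce T->F. Stack=[E + T] ptr=7 lookahead=$ remaining=[$]
Step 18: reduce E->E + T. Stack=[E] ptr=7 lookahead=$ remaining=[$]
Step 19: accept. Stack=[E] ptr=7 lookahead=$ remaining=[$]

Answer: 11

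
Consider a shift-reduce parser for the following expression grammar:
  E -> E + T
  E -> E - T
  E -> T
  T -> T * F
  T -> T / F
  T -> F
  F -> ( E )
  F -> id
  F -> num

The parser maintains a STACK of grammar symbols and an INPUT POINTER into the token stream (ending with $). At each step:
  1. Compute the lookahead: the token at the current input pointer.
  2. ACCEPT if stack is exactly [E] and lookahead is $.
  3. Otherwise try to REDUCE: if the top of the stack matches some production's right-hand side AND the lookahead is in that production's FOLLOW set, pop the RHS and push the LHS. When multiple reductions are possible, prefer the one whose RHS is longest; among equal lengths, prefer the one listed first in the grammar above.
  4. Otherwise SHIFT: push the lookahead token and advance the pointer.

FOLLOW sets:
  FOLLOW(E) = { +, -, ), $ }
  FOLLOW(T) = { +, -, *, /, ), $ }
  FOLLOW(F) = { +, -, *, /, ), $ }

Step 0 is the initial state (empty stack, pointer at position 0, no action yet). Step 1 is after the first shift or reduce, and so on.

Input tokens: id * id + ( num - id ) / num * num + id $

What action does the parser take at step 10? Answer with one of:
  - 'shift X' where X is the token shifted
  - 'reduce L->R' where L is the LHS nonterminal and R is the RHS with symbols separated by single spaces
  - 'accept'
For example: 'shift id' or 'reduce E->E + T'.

Answer: shift (

Derivation:
Step 1: shift id. Stack=[id] ptr=1 lookahead=* remaining=[* id + ( num - id ) / num * num + id $]
Step 2: reduce F->id. Stack=[F] ptr=1 lookahead=* remaining=[* id + ( num - id ) / num * num + id $]
Step 3: reduce T->F. Stack=[T] ptr=1 lookahead=* remaining=[* id + ( num - id ) / num * num + id $]
Step 4: shift *. Stack=[T *] ptr=2 lookahead=id remaining=[id + ( num - id ) / num * num + id $]
Step 5: shift id. Stack=[T * id] ptr=3 lookahead=+ remaining=[+ ( num - id ) / num * num + id $]
Step 6: reduce F->id. Stack=[T * F] ptr=3 lookahead=+ remaining=[+ ( num - id ) / num * num + id $]
Step 7: reduce T->T * F. Stack=[T] ptr=3 lookahead=+ remaining=[+ ( num - id ) / num * num + id $]
Step 8: reduce E->T. Stack=[E] ptr=3 lookahead=+ remaining=[+ ( num - id ) / num * num + id $]
Step 9: shift +. Stack=[E +] ptr=4 lookahead=( remaining=[( num - id ) / num * num + id $]
Step 10: shift (. Stack=[E + (] ptr=5 lookahead=num remaining=[num - id ) / num * num + id $]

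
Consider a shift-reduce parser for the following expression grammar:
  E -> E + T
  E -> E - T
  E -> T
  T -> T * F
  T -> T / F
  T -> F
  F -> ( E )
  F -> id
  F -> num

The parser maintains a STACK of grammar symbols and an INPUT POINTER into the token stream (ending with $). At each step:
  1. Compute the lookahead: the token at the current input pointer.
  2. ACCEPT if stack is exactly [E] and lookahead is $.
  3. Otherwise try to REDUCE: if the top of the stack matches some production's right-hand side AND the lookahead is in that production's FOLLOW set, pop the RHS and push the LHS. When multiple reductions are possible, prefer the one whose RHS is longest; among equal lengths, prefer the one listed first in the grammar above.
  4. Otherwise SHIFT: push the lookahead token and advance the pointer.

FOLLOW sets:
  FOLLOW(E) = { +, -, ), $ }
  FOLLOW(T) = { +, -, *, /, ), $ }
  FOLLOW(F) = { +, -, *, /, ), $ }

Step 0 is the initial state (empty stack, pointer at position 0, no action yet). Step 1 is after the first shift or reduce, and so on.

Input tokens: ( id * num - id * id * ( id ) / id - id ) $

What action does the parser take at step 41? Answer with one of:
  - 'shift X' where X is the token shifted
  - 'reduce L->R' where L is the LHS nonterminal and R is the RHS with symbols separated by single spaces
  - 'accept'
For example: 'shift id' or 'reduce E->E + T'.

Step 1: shift (. Stack=[(] ptr=1 lookahead=id remaining=[id * num - id * id * ( id ) / id - id ) $]
Step 2: shift id. Stack=[( id] ptr=2 lookahead=* remaining=[* num - id * id * ( id ) / id - id ) $]
Step 3: reduce F->id. Stack=[( F] ptr=2 lookahead=* remaining=[* num - id * id * ( id ) / id - id ) $]
Step 4: reduce T->F. Stack=[( T] ptr=2 lookahead=* remaining=[* num - id * id * ( id ) / id - id ) $]
Step 5: shift *. Stack=[( T *] ptr=3 lookahead=num remaining=[num - id * id * ( id ) / id - id ) $]
Step 6: shift num. Stack=[( T * num] ptr=4 lookahead=- remaining=[- id * id * ( id ) / id - id ) $]
Step 7: reduce F->num. Stack=[( T * F] ptr=4 lookahead=- remaining=[- id * id * ( id ) / id - id ) $]
Step 8: reduce T->T * F. Stack=[( T] ptr=4 lookahead=- remaining=[- id * id * ( id ) / id - id ) $]
Step 9: reduce E->T. Stack=[( E] ptr=4 lookahead=- remaining=[- id * id * ( id ) / id - id ) $]
Step 10: shift -. Stack=[( E -] ptr=5 lookahead=id remaining=[id * id * ( id ) / id - id ) $]
Step 11: shift id. Stack=[( E - id] ptr=6 lookahead=* remaining=[* id * ( id ) / id - id ) $]
Step 12: reduce F->id. Stack=[( E - F] ptr=6 lookahead=* remaining=[* id * ( id ) / id - id ) $]
Step 13: reduce T->F. Stack=[( E - T] ptr=6 lookahead=* remaining=[* id * ( id ) / id - id ) $]
Step 14: shift *. Stack=[( E - T *] ptr=7 lookahead=id remaining=[id * ( id ) / id - id ) $]
Step 15: shift id. Stack=[( E - T * id] ptr=8 lookahead=* remaining=[* ( id ) / id - id ) $]
Step 16: reduce F->id. Stack=[( E - T * F] ptr=8 lookahead=* remaining=[* ( id ) / id - id ) $]
Step 17: reduce T->T * F. Stack=[( E - T] ptr=8 lookahead=* remaining=[* ( id ) / id - id ) $]
Step 18: shift *. Stack=[( E - T *] ptr=9 lookahead=( remaining=[( id ) / id - id ) $]
Step 19: shift (. Stack=[( E - T * (] ptr=10 lookahead=id remaining=[id ) / id - id ) $]
Step 20: shift id. Stack=[( E - T * ( id] ptr=11 lookahead=) remaining=[) / id - id ) $]
Step 21: reduce F->id. Stack=[( E - T * ( F] ptr=11 lookahead=) remaining=[) / id - id ) $]
Step 22: reduce T->F. Stack=[( E - T * ( T] ptr=11 lookahead=) remaining=[) / id - id ) $]
Step 23: reduce E->T. Stack=[( E - T * ( E] ptr=11 lookahead=) remaining=[) / id - id ) $]
Step 24: shift ). Stack=[( E - T * ( E )] ptr=12 lookahead=/ remaining=[/ id - id ) $]
Step 25: reduce F->( E ). Stack=[( E - T * F] ptr=12 lookahead=/ remaining=[/ id - id ) $]
Step 26: reduce T->T * F. Stack=[( E - T] ptr=12 lookahead=/ remaining=[/ id - id ) $]
Step 27: shift /. Stack=[( E - T /] ptr=13 lookahead=id remaining=[id - id ) $]
Step 28: shift id. Stack=[( E - T / id] ptr=14 lookahead=- remaining=[- id ) $]
Step 29: reduce F->id. Stack=[( E - T / F] ptr=14 lookahead=- remaining=[- id ) $]
Step 30: reduce T->T / F. Stack=[( E - T] ptr=14 lookahead=- remaining=[- id ) $]
Step 31: reduce E->E - T. Stack=[( E] ptr=14 lookahead=- remaining=[- id ) $]
Step 32: shift -. Stack=[( E -] ptr=15 lookahead=id remaining=[id ) $]
Step 33: shift id. Stack=[( E - id] ptr=16 lookahead=) remaining=[) $]
Step 34: reduce F->id. Stack=[( E - F] ptr=16 lookahead=) remaining=[) $]
Step 35: reduce T->F. Stack=[( E - T] ptr=16 lookahead=) remaining=[) $]
Step 36: reduce E->E - T. Stack=[( E] ptr=16 lookahead=) remaining=[) $]
Step 37: shift ). Stack=[( E )] ptr=17 lookahead=$ remaining=[$]
Step 38: reduce F->( E ). Stack=[F] ptr=17 lookahead=$ remaining=[$]
Step 39: reduce T->F. Stack=[T] ptr=17 lookahead=$ remaining=[$]
Step 40: reduce E->T. Stack=[E] ptr=17 lookahead=$ remaining=[$]
Step 41: accept. Stack=[E] ptr=17 lookahead=$ remaining=[$]

Answer: accept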